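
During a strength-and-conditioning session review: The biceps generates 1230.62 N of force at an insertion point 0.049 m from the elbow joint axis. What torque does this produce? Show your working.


tau = F * d
tau = 1230.62 * 0.049
tau = 60.3004 N*m

60.3004 N*m


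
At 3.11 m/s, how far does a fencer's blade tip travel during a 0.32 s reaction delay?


d = v * t
d = 3.11 * 0.32
d = 0.9952 m

0.9952 m


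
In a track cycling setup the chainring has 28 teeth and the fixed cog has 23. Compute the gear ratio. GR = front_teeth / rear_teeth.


GR = front_teeth / rear_teeth
GR = 28 / 23
GR = 1.2174

1.2174


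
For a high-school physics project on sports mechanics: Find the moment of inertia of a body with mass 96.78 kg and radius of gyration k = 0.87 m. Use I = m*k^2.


I = m * k^2
I = 96.78 * 0.87^2
I = 96.78 * 0.7569 = 73.2528 kg*m^2

73.2528 kg*m^2


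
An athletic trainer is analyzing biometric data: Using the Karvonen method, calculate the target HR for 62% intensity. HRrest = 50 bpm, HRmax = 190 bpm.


Target = HRrest + pct*(HRmax - HRrest)
Heart rate reserve = HRmax - HRrest = 190 - 50 = 140 bpm
Fraction = 62% = 0.62
Target = 50 + 0.62 * 140
Target = 50 + 86.8 = 136.8 bpm

136.8 bpm


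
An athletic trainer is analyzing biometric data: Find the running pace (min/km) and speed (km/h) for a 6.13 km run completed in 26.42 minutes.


Pace = time / distance = 26.42 min / 6.13 km = 4.31 min/km
Speed = distance / time_in_hours = 6.13 / 0.4403 hr
Speed = 13.9213 km/h

4.31 min/km, 13.9213 km/h


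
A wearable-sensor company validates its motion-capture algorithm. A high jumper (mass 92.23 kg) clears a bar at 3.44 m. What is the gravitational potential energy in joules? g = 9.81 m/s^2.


PE = m * g * h
PE = 92.23 * 9.81 * 3.44
PE = 904.7763 * 3.44 = 3112.4305 J

3112.4305 J


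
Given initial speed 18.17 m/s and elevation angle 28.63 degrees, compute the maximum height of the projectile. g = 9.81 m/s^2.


H = (v*sin(theta))^2 / (2*g)
vy = v*sin(theta) = 18.17 * sin(28.63 deg) = 8.7062 m/s
H = vy^2 / (2*g) = 75.7976 / (2*9.81)
H = 75.7976 / 19.62 = 3.8633 m

3.8633 m


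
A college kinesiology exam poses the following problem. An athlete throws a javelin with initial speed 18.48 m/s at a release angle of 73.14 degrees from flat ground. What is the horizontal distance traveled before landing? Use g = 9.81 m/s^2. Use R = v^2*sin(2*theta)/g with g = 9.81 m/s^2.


R = v^2 * sin(2*theta) / g
Convert angle to radians: theta = 73.14 deg = 1.2765 rad
sin(2*theta) = sin(2.5531) = 0.5551
R = 18.48^2 * 0.5551 / 9.81
R = 341.5104 * 0.5551 / 9.81 = 19.3256 m

19.3256 m


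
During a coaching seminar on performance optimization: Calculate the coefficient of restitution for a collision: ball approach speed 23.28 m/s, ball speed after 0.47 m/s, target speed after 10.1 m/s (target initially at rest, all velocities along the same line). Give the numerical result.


e = (v2_after - v1_after) / (v1_before - v2_before)
Numerator = 10.1 - 0.47 = 9.63
Denominator = 23.28 - 0 = 23.28
e = 9.63 / 23.28 = 0.4137

0.4137


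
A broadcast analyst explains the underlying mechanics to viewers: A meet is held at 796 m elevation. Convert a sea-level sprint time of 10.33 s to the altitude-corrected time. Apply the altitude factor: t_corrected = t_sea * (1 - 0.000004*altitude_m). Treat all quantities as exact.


Correction factor = 1 - 0.000004 * 796 = 0.996816
t_corrected = t_sea * factor = 10.33 * 0.996816
t_corrected = 10.2971 s

10.2971 s


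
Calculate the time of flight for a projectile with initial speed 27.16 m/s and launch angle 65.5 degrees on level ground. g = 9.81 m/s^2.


T = 2*v*sin(theta)/g
sin(theta) = sin(65.5 deg) = 0.91
T = 2*27.16*0.91 / 9.81
T = 49.4291 / 9.81 = 5.0386 s

5.0386 s


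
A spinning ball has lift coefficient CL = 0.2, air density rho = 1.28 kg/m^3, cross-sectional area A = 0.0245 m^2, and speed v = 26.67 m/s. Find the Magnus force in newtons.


FM = 0.5 * CL * rho * A * v^2
FM = 0.5 * 0.2 * 1.28 * 0.0245 * 26.67^2
v^2 = 711.2889
FM = 0.5 * 0.2 * 1.28 * 0.0245 * 711.2889 = 2.2306 N

2.2306 N


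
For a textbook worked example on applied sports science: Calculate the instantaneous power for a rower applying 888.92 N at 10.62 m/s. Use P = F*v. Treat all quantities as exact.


P = F * v
P = 888.92 * 10.62
P = 9440.3304 W

9440.3304 W


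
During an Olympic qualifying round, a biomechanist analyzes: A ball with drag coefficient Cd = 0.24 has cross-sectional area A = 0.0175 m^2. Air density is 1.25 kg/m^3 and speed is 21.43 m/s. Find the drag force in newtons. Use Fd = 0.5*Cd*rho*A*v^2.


Fd = 0.5 * Cd * rho * A * v^2
Fd = 0.5 * 0.24 * 1.25 * 0.0175 * 21.43^2
v^2 = 459.2449
Fd = 0.5 * 0.24 * 1.25 * 0.0175 * 459.2449 = 1.2055 N

1.2055 N


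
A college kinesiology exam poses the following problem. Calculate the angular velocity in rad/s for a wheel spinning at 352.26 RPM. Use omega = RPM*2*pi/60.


omega = RPM * 2 * pi / 60
omega = 352.26 * 2 * 3.14159 / 60
omega = 2213.3149 / 60 = 36.8886 rad/s

36.8886 rad/s


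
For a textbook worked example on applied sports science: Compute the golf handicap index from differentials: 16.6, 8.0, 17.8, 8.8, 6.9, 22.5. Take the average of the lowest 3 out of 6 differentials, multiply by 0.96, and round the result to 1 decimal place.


All differentials: 16.6, 8.0, 17.8, 8.8, 6.9, 22.5
Sorted: 6.9, 8.0, 8.8, 16.6, 17.8, 22.5
Best 3: 6.9, 8.0, 8.8
Average of best = 23.7 / 3 = 7.9
Raw index = 7.9 * 0.96 = 7.584
Handicap index = round(7.584, 1) = 7.6

7.6


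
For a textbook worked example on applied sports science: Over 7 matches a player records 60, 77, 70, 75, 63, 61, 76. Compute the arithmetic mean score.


Average = sum / n
Sum = 482
Average = 482 / 7 = 68.8571

68.8571


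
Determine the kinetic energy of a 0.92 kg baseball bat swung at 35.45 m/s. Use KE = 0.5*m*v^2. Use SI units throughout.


KE = 0.5 * m * v^2
KE = 0.5 * 0.92 * 35.45^2
KE = 0.5 * 0.92 * 1256.7025 = 578.0832 J

578.0832 J


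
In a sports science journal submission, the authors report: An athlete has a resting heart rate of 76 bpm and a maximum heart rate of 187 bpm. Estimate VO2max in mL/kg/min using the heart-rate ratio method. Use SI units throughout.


VO2max = 15.3 * HRmax / HRrest
VO2max = 15.3 * 187 / 76
VO2max = 2861.1 / 76 = 37.6461 mL/kg/min

37.6461 mL/kg/min


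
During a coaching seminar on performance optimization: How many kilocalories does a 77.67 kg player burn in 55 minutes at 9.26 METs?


kcal = MET * mass * time_hr
Convert time: 55 min = 0.9167 hr
kcal = 9.26 * 77.67 * 0.9167
kcal = 659.2889 kcal

659.2889 kcal


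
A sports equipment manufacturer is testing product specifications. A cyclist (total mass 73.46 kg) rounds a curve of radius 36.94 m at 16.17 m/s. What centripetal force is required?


Fc = m * v^2 / r
v^2 = 16.17^2 = 261.4689
Fc = 73.46 * 261.4689 / 36.94
Fc = 19207.5054 / 36.94 = 519.965 N

519.965 N


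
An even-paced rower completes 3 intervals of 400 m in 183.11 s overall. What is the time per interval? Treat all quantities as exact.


Split time = total_time / n_laps = 183.11 / 3
Split time = 61.0367 s per lap

61.0367 s


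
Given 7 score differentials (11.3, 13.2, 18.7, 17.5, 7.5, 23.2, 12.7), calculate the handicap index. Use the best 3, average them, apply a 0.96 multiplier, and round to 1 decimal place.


All differentials: 11.3, 13.2, 18.7, 17.5, 7.5, 23.2, 12.7
Sorted: 7.5, 11.3, 12.7, 13.2, 17.5, 18.7, 23.2
Best 3: 7.5, 11.3, 12.7
Average of best = 31.5 / 3 = 10.5
Raw index = 10.5 * 0.96 = 10.08
Handicap index = round(10.08, 1) = 10.1

10.1


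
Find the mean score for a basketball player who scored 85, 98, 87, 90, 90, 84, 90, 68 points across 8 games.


Average = sum / n
Sum = 692
Average = 692 / 8 = 86.5

86.5


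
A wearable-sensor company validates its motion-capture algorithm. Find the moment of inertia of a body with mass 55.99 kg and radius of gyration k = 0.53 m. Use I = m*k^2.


I = m * k^2
I = 55.99 * 0.53^2
I = 55.99 * 0.2809 = 15.7276 kg*m^2

15.7276 kg*m^2


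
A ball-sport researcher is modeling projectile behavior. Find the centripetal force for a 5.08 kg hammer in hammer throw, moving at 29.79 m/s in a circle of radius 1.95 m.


Fc = m * v^2 / r
v^2 = 29.79^2 = 887.4441
Fc = 5.08 * 887.4441 / 1.95
Fc = 4508.216 / 1.95 = 2311.9057 N

2311.9057 N


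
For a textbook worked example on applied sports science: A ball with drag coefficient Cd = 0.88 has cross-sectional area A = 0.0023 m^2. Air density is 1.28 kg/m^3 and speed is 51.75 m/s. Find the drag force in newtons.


Fd = 0.5 * Cd * rho * A * v^2
Fd = 0.5 * 0.88 * 1.28 * 0.0023 * 51.75^2
v^2 = 2678.0625
Fd = 0.5 * 0.88 * 1.28 * 0.0023 * 2678.0625 = 3.4691 N

3.4691 N


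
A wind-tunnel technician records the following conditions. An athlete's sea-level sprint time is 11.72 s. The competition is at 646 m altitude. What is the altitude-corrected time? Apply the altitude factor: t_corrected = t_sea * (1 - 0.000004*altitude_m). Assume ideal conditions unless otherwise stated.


Correction factor = 1 - 0.000004 * 646 = 0.997416
t_corrected = t_sea * factor = 11.72 * 0.997416
t_corrected = 11.6897 s

11.6897 s


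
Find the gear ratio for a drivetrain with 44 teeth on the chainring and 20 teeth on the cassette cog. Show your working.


GR = front_teeth / rear_teeth
GR = 44 / 20
GR = 2.2

2.2


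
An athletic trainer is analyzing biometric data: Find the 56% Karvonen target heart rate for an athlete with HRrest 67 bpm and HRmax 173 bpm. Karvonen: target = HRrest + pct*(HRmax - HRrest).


Target = HRrest + pct*(HRmax - HRrest)
Heart rate reserve = HRmax - HRrest = 173 - 67 = 106 bpm
Fraction = 56% = 0.56
Target = 67 + 0.56 * 106
Target = 67 + 59.36 = 126.36 bpm

126.36 bpm


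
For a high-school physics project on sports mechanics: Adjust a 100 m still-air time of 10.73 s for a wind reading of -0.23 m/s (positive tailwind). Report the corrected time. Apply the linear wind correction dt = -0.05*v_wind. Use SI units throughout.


dt = -0.05 * v_wind = -0.05 * -0.23 = 0.0115 s
t_corrected = t_still + dt = 10.73 + (0.0115)
t_corrected = 10.7415 s

10.7415 s


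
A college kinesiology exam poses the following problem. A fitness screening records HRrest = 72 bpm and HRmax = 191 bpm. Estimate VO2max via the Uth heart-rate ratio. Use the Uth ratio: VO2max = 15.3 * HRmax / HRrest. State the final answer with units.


VO2max = 15.3 * HRmax / HRrest
VO2max = 15.3 * 191 / 72
VO2max = 2922.3 / 72 = 40.5875 mL/kg/min

40.5875 mL/kg/min


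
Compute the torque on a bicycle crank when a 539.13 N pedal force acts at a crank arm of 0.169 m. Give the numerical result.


tau = F * d
tau = 539.13 * 0.169
tau = 91.113 N*m

91.113 N*m


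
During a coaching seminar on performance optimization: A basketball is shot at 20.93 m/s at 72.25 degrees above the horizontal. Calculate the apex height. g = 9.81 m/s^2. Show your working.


H = (v*sin(theta))^2 / (2*g)
vy = v*sin(theta) = 20.93 * sin(72.25 deg) = 19.9336 m/s
H = vy^2 / (2*g) = 397.3502 / (2*9.81)
H = 397.3502 / 19.62 = 20.2523 m

20.2523 m


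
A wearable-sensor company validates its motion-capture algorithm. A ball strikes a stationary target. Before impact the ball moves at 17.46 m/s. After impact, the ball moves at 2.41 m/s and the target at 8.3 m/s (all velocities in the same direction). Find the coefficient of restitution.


e = (v2_after - v1_after) / (v1_before - v2_before)
Numerator = 8.3 - 2.41 = 5.89
Denominator = 17.46 - 0 = 17.46
e = 5.89 / 17.46 = 0.3373

0.3373


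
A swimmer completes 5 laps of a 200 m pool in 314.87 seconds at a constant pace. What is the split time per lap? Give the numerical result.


Split time = total_time / n_laps = 314.87 / 5
Split time = 62.974 s per lap

62.974 s


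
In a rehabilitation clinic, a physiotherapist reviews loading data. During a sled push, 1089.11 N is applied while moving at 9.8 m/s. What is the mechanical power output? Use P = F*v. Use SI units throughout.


P = F * v
P = 1089.11 * 9.8
P = 10673.278 W

10673.278 W


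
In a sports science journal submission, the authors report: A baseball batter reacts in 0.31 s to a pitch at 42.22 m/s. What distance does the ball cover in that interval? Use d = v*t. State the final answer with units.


d = v * t
d = 42.22 * 0.31
d = 13.0882 m

13.0882 m


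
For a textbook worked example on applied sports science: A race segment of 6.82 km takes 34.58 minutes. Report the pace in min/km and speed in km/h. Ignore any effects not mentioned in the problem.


Pace = time / distance = 34.58 min / 6.82 km = 5.0704 min/km
Speed = distance / time_in_hours = 6.82 / 0.5763 hr
Speed = 11.8334 km/h

5.0704 min/km, 11.8334 km/h


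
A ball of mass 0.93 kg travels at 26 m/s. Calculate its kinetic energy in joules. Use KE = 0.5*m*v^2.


KE = 0.5 * m * v^2
KE = 0.5 * 0.93 * 26^2
KE = 0.5 * 0.93 * 676 = 314.34 J

314.34 J


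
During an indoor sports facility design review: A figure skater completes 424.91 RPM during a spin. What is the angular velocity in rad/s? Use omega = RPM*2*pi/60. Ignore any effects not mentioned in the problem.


omega = RPM * 2 * pi / 60
omega = 424.91 * 2 * 3.14159 / 60
omega = 2669.7883 / 60 = 44.4965 rad/s

44.4965 rad/s


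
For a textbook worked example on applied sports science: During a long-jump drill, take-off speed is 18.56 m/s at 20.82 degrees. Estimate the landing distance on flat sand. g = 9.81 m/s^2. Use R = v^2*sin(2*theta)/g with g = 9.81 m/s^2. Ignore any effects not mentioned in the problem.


R = v^2 * sin(2*theta) / g
Convert angle to radians: theta = 20.82 deg = 0.3634 rad
sin(2*theta) = sin(0.7268) = 0.6644
R = 18.56^2 * 0.6644 / 9.81
R = 344.4736 * 0.6644 / 9.81 = 23.3318 m

23.3318 m


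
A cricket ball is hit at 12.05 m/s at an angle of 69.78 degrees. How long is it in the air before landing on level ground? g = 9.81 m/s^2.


T = 2*v*sin(theta)/g
sin(theta) = sin(69.78 deg) = 0.9384
T = 2*12.05*0.9384 / 9.81
T = 22.6148 / 9.81 = 2.3053 s

2.3053 s


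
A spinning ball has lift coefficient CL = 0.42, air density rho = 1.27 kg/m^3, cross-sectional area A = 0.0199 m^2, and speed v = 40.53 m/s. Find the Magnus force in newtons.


FM = 0.5 * CL * rho * A * v^2
FM = 0.5 * 0.42 * 1.27 * 0.0199 * 40.53^2
v^2 = 1642.6809
FM = 0.5 * 0.42 * 1.27 * 0.0199 * 1642.6809 = 8.7182 N

8.7182 N


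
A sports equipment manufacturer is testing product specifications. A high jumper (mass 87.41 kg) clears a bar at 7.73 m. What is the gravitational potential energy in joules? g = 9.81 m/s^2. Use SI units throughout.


PE = m * g * h
PE = 87.41 * 9.81 * 7.73
PE = 857.4921 * 7.73 = 6628.4139 J

6628.4139 J


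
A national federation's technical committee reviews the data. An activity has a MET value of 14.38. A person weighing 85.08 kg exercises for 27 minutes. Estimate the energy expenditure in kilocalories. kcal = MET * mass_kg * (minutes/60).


kcal = MET * mass * time_hr
Convert time: 27 min = 0.45 hr
kcal = 14.38 * 85.08 * 0.45
kcal = 550.5527 kcal

550.5527 kcal


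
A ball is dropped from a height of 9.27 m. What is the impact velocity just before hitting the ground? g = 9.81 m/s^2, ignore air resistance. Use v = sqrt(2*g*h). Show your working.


v = sqrt(2 * g * h)
v = sqrt(2 * 9.81 * 9.27)
v = sqrt(181.8774) = 13.4862 m/s

13.4862 m/s


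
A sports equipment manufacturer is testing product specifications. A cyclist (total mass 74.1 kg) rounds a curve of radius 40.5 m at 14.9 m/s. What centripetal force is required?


Fc = m * v^2 / r
v^2 = 14.9^2 = 222.01
Fc = 74.1 * 222.01 / 40.5
Fc = 16450.941 / 40.5 = 406.1961 N

406.1961 N


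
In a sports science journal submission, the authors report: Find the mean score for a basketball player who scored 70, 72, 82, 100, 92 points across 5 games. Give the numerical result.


Average = sum / n
Sum = 416
Average = 416 / 5 = 83.2

83.2


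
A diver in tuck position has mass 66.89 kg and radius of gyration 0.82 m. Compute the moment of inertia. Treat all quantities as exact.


I = m * k^2
I = 66.89 * 0.82^2
I = 66.89 * 0.6724 = 44.9768 kg*m^2

44.9768 kg*m^2


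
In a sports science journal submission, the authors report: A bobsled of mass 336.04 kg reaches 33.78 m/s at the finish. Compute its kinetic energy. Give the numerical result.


KE = 0.5 * m * v^2
KE = 0.5 * 336.04 * 33.78^2
KE = 0.5 * 336.04 * 1141.0884 = 191725.673 J

191725.673 J


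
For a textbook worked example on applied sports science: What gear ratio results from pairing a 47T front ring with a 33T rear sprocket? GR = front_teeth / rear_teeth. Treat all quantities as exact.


GR = front_teeth / rear_teeth
GR = 47 / 33
GR = 1.4242

1.4242


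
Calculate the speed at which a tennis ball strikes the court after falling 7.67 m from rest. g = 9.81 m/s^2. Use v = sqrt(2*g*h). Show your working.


v = sqrt(2 * g * h)
v = sqrt(2 * 9.81 * 7.67)
v = sqrt(150.4854) = 12.2672 m/s

12.2672 m/s


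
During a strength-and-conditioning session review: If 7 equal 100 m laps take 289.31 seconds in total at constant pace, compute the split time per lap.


Split time = total_time / n_laps = 289.31 / 7
Split time = 41.33 s per lap

41.33 s


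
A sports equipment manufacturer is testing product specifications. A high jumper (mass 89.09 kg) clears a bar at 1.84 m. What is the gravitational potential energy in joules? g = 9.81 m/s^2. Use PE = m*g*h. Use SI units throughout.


PE = m * g * h
PE = 89.09 * 9.81 * 1.84
PE = 873.9729 * 1.84 = 1608.1101 J

1608.1101 J


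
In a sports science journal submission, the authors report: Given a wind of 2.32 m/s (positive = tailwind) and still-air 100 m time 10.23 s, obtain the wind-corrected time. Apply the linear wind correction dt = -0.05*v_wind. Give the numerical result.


dt = -0.05 * v_wind = -0.05 * 2.32 = -0.116 s
t_corrected = t_still + dt = 10.23 + (-0.116)
t_corrected = 10.114 s

10.114 s


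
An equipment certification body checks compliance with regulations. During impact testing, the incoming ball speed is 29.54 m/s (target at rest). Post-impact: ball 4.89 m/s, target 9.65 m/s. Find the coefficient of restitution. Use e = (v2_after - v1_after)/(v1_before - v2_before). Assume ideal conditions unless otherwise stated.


e = (v2_after - v1_after) / (v1_before - v2_before)
Numerator = 9.65 - 4.89 = 4.76
Denominator = 29.54 - 0 = 29.54
e = 4.76 / 29.54 = 0.1611

0.1611


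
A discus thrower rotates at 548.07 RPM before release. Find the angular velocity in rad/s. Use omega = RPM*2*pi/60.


omega = RPM * 2 * pi / 60
omega = 548.07 * 2 * 3.14159 / 60
omega = 3443.6254 / 60 = 57.3938 rad/s

57.3938 rad/s


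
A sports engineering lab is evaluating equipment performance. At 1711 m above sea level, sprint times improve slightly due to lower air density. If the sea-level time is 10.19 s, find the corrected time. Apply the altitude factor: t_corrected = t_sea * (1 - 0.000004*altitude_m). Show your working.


Correction factor = 1 - 0.000004 * 1711 = 0.993156
t_corrected = t_sea * factor = 10.19 * 0.993156
t_corrected = 10.1203 s

10.1203 s


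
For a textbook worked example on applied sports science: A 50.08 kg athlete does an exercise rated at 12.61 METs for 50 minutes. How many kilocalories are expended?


kcal = MET * mass * time_hr
Convert time: 50 min = 0.8333 hr
kcal = 12.61 * 50.08 * 0.8333
kcal = 526.2573 kcal

526.2573 kcal


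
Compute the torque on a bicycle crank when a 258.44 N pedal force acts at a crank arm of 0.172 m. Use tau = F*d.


tau = F * d
tau = 258.44 * 0.172
tau = 44.4517 N*m

44.4517 N*m


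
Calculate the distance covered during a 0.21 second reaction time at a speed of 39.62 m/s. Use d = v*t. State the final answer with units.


d = v * t
d = 39.62 * 0.21
d = 8.3202 m

8.3202 m


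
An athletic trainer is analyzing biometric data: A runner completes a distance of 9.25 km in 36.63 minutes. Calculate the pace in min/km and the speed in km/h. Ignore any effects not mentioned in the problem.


Pace = time / distance = 36.63 min / 9.25 km = 3.96 min/km
Speed = distance / time_in_hours = 9.25 / 0.6105 hr
Speed = 15.1515 km/h

3.96 min/km, 15.1515 km/h


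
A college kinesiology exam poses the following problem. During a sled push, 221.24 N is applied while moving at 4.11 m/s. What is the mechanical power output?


P = F * v
P = 221.24 * 4.11
P = 909.2964 W

909.2964 W


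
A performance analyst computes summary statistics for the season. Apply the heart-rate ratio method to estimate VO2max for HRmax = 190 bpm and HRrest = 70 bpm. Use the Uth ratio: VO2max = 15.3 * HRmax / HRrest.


VO2max = 15.3 * HRmax / HRrest
VO2max = 15.3 * 190 / 70
VO2max = 2907 / 70 = 41.5286 mL/kg/min

41.5286 mL/kg/min


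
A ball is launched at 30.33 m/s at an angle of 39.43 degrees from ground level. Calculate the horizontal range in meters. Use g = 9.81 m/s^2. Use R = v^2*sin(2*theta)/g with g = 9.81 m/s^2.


R = v^2 * sin(2*theta) / g
Convert angle to radians: theta = 39.43 deg = 0.6882 rad
sin(2*theta) = sin(1.3764) = 0.9812
R = 30.33^2 * 0.9812 / 9.81
R = 919.9089 * 0.9812 / 9.81 = 92.0057 m

92.0057 m


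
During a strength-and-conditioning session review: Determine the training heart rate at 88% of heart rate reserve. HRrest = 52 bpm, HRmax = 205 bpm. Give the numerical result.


Target = HRrest + pct*(HRmax - HRrest)
Heart rate reserve = HRmax - HRrest = 205 - 52 = 153 bpm
Fraction = 88% = 0.88
Target = 52 + 0.88 * 153
Target = 52 + 134.64 = 186.64 bpm

186.64 bpm


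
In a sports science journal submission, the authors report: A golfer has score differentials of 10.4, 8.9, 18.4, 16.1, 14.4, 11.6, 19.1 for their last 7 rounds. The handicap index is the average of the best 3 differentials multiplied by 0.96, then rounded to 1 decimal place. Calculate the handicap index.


All differentials: 10.4, 8.9, 18.4, 16.1, 14.4, 11.6, 19.1
Sorted: 8.9, 10.4, 11.6, 14.4, 16.1, 18.4, 19.1
Best 3: 8.9, 10.4, 11.6
Average of best = 30.9 / 3 = 10.3
Raw index = 10.3 * 0.96 = 9.888
Handicap index = round(9.888, 1) = 9.9

9.9


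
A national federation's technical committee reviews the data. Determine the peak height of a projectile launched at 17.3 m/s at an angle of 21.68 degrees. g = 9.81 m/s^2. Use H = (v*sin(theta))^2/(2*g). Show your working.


H = (v*sin(theta))^2 / (2*g)
vy = v*sin(theta) = 17.3 * sin(21.68 deg) = 6.391 m/s
H = vy^2 / (2*g) = 40.845 / (2*9.81)
H = 40.845 / 19.62 = 2.0818 m

2.0818 m


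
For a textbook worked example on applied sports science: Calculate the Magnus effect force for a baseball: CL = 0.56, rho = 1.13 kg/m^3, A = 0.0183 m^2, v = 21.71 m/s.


FM = 0.5 * CL * rho * A * v^2
FM = 0.5 * 0.56 * 1.13 * 0.0183 * 21.71^2
v^2 = 471.3241
FM = 0.5 * 0.56 * 1.13 * 0.0183 * 471.3241 = 2.729 N

2.729 N


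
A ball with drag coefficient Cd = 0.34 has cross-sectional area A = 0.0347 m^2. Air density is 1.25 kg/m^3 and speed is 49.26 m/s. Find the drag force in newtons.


Fd = 0.5 * Cd * rho * A * v^2
Fd = 0.5 * 0.34 * 1.25 * 0.0347 * 49.26^2
v^2 = 2426.5476
Fd = 0.5 * 0.34 * 1.25 * 0.0347 * 2426.5476 = 17.8928 N

17.8928 N


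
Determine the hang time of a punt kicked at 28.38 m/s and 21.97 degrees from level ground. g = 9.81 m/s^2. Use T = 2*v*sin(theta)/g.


T = 2*v*sin(theta)/g
sin(theta) = sin(21.97 deg) = 0.3741
T = 2*28.38*0.3741 / 9.81
T = 21.2351 / 9.81 = 2.1646 s

2.1646 s


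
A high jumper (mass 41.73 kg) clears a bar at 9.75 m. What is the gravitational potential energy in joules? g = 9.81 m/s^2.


PE = m * g * h
PE = 41.73 * 9.81 * 9.75
PE = 409.3713 * 9.75 = 3991.3702 J

3991.3702 J


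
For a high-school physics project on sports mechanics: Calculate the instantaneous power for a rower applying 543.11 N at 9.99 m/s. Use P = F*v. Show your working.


P = F * v
P = 543.11 * 9.99
P = 5425.6689 W

5425.6689 W


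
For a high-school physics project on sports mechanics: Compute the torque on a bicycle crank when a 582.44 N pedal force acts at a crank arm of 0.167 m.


tau = F * d
tau = 582.44 * 0.167
tau = 97.2675 N*m

97.2675 N*m


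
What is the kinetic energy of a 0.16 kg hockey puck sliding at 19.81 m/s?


KE = 0.5 * m * v^2
KE = 0.5 * 0.16 * 19.81^2
KE = 0.5 * 0.16 * 392.4361 = 31.3949 J

31.3949 J


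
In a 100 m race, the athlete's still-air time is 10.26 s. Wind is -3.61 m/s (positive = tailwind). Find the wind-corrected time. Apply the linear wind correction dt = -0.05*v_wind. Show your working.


dt = -0.05 * v_wind = -0.05 * -3.61 = 0.1805 s
t_corrected = t_still + dt = 10.26 + (0.1805)
t_corrected = 10.4405 s

10.4405 s


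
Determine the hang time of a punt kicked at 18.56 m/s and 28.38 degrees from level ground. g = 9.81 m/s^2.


T = 2*v*sin(theta)/g
sin(theta) = sin(28.38 deg) = 0.4753
T = 2*18.56*0.4753 / 9.81
T = 17.6438 / 9.81 = 1.7985 s

1.7985 s


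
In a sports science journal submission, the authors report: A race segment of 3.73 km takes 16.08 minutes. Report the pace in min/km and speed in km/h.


Pace = time / distance = 16.08 min / 3.73 km = 4.311 min/km
Speed = distance / time_in_hours = 3.73 / 0.268 hr
Speed = 13.9179 km/h

4.311 min/km, 13.9179 km/h


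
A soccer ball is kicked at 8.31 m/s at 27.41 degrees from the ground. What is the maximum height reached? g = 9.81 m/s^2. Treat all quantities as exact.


H = (v*sin(theta))^2 / (2*g)
vy = v*sin(theta) = 8.31 * sin(27.41 deg) = 3.8255 m/s
H = vy^2 / (2*g) = 14.6348 / (2*9.81)
H = 14.6348 / 19.62 = 0.7459 m

0.7459 m


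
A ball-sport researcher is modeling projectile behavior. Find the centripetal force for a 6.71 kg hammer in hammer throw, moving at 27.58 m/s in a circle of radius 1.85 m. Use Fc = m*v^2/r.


Fc = m * v^2 / r
v^2 = 27.58^2 = 760.6564
Fc = 6.71 * 760.6564 / 1.85
Fc = 5104.0044 / 1.85 = 2758.9213 N

2758.9213 N


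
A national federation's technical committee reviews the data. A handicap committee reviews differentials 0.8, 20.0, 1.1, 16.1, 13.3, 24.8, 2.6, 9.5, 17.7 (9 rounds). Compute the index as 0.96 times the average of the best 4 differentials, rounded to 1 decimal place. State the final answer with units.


All differentials: 0.8, 20.0, 1.1, 16.1, 13.3, 24.8, 2.6, 9.5, 17.7
Sorted: 0.8, 1.1, 2.6, 9.5, 13.3, 16.1, 17.7, 20.0, 24.8
Best 4: 0.8, 1.1, 2.6, 9.5
Average of best = 14 / 4 = 3.5
Raw index = 3.5 * 0.96 = 3.36
Handicap index = round(3.36, 1) = 3.4

3.4


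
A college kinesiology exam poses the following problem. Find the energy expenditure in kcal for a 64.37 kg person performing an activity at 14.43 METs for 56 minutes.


kcal = MET * mass * time_hr
Convert time: 56 min = 0.9333 hr
kcal = 14.43 * 64.37 * 0.9333
kcal = 866.9352 kcal

866.9352 kcal


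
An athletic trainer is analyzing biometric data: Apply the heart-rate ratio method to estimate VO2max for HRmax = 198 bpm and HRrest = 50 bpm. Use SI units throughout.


VO2max = 15.3 * HRmax / HRrest
VO2max = 15.3 * 198 / 50
VO2max = 3029.4 / 50 = 60.588 mL/kg/min

60.588 mL/kg/min


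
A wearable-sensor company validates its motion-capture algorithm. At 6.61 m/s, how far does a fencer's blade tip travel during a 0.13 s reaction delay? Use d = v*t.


d = v * t
d = 6.61 * 0.13
d = 0.8593 m

0.8593 m


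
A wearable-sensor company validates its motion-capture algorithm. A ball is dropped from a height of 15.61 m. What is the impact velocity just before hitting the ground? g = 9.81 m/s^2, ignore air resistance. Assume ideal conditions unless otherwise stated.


v = sqrt(2 * g * h)
v = sqrt(2 * 9.81 * 15.61)
v = sqrt(306.2682) = 17.5005 m/s

17.5005 m/s


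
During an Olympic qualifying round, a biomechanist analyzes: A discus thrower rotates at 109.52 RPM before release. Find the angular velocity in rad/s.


omega = RPM * 2 * pi / 60
omega = 109.52 * 2 * 3.14159 / 60
omega = 688.1345 / 60 = 11.4689 rad/s

11.4689 rad/s


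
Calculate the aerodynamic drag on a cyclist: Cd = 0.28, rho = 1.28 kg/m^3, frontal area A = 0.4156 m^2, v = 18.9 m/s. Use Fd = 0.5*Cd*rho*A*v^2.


Fd = 0.5 * Cd * rho * A * v^2
Fd = 0.5 * 0.28 * 1.28 * 0.4156 * 18.9^2
v^2 = 357.21
Fd = 0.5 * 0.28 * 1.28 * 0.4156 * 357.21 = 26.6034 N

26.6034 N


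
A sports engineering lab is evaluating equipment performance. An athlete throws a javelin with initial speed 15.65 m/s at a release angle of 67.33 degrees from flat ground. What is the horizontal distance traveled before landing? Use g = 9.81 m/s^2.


R = v^2 * sin(2*theta) / g
Convert angle to radians: theta = 67.33 deg = 1.1751 rad
sin(2*theta) = sin(2.3503) = 0.7113
R = 15.65^2 * 0.7113 / 9.81
R = 244.9225 * 0.7113 / 9.81 = 17.7585 m

17.7585 m


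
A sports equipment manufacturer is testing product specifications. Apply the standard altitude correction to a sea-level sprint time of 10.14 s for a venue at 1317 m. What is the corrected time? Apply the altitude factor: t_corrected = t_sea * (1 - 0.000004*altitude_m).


Correction factor = 1 - 0.000004 * 1317 = 0.994732
t_corrected = t_sea * factor = 10.14 * 0.994732
t_corrected = 10.0866 s

10.0866 s


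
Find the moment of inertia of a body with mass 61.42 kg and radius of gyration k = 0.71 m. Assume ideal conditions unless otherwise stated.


I = m * k^2
I = 61.42 * 0.71^2
I = 61.42 * 0.5041 = 30.9618 kg*m^2

30.9618 kg*m^2


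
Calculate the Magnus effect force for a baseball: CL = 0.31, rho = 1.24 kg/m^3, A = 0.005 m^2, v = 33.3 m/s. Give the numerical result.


FM = 0.5 * CL * rho * A * v^2
FM = 0.5 * 0.31 * 1.24 * 0.005 * 33.3^2
v^2 = 1108.89
FM = 0.5 * 0.31 * 1.24 * 0.005 * 1108.89 = 1.0656 N

1.0656 N


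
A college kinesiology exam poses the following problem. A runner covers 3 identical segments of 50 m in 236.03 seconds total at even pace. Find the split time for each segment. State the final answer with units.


Split time = total_time / n_laps = 236.03 / 3
Split time = 78.6767 s per lap

78.6767 s


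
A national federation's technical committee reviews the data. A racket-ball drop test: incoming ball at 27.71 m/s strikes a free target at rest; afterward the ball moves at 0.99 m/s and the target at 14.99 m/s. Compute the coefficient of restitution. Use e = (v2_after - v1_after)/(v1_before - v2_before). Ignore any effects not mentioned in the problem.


e = (v2_after - v1_after) / (v1_before - v2_before)
Numerator = 14.99 - 0.99 = 14
Denominator = 27.71 - 0 = 27.71
e = 14 / 27.71 = 0.5052

0.5052


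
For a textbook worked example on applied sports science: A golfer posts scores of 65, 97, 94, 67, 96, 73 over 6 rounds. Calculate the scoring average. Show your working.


Average = sum / n
Sum = 492
Average = 492 / 6 = 82

82


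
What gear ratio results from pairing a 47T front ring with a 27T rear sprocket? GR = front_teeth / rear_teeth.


GR = front_teeth / rear_teeth
GR = 47 / 27
GR = 1.7407

1.7407


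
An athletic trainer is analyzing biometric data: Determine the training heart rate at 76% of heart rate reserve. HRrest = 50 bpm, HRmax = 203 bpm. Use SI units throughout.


Target = HRrest + pct*(HRmax - HRrest)
Heart rate reserve = HRmax - HRrest = 203 - 50 = 153 bpm
Fraction = 76% = 0.76
Target = 50 + 0.76 * 153
Target = 50 + 116.28 = 166.28 bpm

166.28 bpm


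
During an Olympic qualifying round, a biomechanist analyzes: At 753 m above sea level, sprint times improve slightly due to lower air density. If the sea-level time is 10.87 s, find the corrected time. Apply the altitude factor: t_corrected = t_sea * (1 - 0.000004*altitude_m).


Correction factor = 1 - 0.000004 * 753 = 0.996988
t_corrected = t_sea * factor = 10.87 * 0.996988
t_corrected = 10.8373 s

10.8373 s


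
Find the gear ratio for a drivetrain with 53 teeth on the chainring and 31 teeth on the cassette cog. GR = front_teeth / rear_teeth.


GR = front_teeth / rear_teeth
GR = 53 / 31
GR = 1.7097

1.7097


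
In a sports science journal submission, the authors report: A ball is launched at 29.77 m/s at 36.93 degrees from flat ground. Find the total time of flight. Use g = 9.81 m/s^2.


T = 2*v*sin(theta)/g
sin(theta) = sin(36.93 deg) = 0.6008
T = 2*29.77*0.6008 / 9.81
T = 35.7739 / 9.81 = 3.6467 s

3.6467 s


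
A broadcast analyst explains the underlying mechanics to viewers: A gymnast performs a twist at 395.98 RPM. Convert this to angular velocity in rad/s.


omega = RPM * 2 * pi / 60
omega = 395.98 * 2 * 3.14159 / 60
omega = 2488.0157 / 60 = 41.4669 rad/s

41.4669 rad/s


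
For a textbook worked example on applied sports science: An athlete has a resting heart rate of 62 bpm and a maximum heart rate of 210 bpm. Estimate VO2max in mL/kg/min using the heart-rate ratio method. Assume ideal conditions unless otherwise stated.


VO2max = 15.3 * HRmax / HRrest
VO2max = 15.3 * 210 / 62
VO2max = 3213 / 62 = 51.8226 mL/kg/min

51.8226 mL/kg/min


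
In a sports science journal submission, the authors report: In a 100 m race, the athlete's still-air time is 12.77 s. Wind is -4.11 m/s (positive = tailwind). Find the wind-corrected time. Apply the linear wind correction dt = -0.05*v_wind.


dt = -0.05 * v_wind = -0.05 * -4.11 = 0.2055 s
t_corrected = t_still + dt = 12.77 + (0.2055)
t_corrected = 12.9755 s

12.9755 s


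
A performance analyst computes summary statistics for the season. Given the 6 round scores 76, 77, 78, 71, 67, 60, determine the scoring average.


Average = sum / n
Sum = 429
Average = 429 / 6 = 71.5

71.5


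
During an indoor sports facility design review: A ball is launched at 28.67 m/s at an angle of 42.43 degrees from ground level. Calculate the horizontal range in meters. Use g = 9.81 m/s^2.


R = v^2 * sin(2*theta) / g
Convert angle to radians: theta = 42.43 deg = 0.7405 rad
sin(2*theta) = sin(1.4811) = 0.996
R = 28.67^2 * 0.996 / 9.81
R = 821.9689 * 0.996 / 9.81 = 83.4519 m

83.4519 m


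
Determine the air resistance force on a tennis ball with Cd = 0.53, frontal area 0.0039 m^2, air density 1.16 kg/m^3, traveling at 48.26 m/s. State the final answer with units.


Fd = 0.5 * Cd * rho * A * v^2
Fd = 0.5 * 0.53 * 1.16 * 0.0039 * 48.26^2
v^2 = 2329.0276
Fd = 0.5 * 0.53 * 1.16 * 0.0039 * 2329.0276 = 2.7922 N

2.7922 N


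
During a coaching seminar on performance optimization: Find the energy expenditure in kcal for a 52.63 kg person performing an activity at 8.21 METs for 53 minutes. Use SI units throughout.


kcal = MET * mass * time_hr
Convert time: 53 min = 0.8833 hr
kcal = 8.21 * 52.63 * 0.8833
kcal = 381.6815 kcal

381.6815 kcal


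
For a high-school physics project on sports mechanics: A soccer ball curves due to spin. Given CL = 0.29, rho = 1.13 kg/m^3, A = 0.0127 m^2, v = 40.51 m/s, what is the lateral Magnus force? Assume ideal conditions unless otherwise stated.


FM = 0.5 * CL * rho * A * v^2
FM = 0.5 * 0.29 * 1.13 * 0.0127 * 40.51^2
v^2 = 1641.0601
FM = 0.5 * 0.29 * 1.13 * 0.0127 * 1641.0601 = 3.4149 N

3.4149 N


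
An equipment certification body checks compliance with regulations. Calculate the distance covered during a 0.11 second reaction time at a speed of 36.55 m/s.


d = v * t
d = 36.55 * 0.11
d = 4.0205 m

4.0205 m


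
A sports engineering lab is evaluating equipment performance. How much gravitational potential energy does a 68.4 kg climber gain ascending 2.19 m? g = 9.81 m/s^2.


PE = m * g * h
PE = 68.4 * 9.81 * 2.19
PE = 671.004 * 2.19 = 1469.4988 J

1469.4988 J


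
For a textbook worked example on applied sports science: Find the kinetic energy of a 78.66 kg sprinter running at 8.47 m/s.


KE = 0.5 * m * v^2
KE = 0.5 * 78.66 * 8.47^2
KE = 0.5 * 78.66 * 71.7409 = 2821.5696 J

2821.5696 J


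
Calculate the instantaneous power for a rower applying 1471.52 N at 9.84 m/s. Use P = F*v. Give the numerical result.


P = F * v
P = 1471.52 * 9.84
P = 14479.7568 W

14479.7568 W


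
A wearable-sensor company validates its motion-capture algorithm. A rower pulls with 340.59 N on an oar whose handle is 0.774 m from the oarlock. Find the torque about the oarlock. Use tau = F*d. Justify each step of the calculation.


tau = F * d
tau = 340.59 * 0.774
tau = 263.6167 N*m

263.6167 N*m


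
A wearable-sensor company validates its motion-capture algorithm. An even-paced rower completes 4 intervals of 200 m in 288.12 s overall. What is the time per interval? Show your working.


Split time = total_time / n_laps = 288.12 / 4
Split time = 72.03 s per lap

72.03 s


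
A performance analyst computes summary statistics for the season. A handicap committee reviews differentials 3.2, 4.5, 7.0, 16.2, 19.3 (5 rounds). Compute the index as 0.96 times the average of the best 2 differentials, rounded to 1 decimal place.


All differentials: 3.2, 4.5, 7.0, 16.2, 19.3
Sorted: 3.2, 4.5, 7.0, 16.2, 19.3
Best 2: 3.2, 4.5
Average of best = 7.7 / 2 = 3.85
Raw index = 3.85 * 0.96 = 3.696
Handicap index = round(3.696, 1) = 3.7

3.7


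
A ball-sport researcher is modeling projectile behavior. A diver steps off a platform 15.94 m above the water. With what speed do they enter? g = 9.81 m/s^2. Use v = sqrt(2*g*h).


v = sqrt(2 * g * h)
v = sqrt(2 * 9.81 * 15.94)
v = sqrt(312.7428) = 17.6845 m/s

17.6845 m/s


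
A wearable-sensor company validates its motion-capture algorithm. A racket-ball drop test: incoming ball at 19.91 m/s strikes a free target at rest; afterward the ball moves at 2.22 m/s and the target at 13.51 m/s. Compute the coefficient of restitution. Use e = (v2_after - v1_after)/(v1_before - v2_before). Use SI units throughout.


e = (v2_after - v1_after) / (v1_before - v2_before)
Numerator = 13.51 - 2.22 = 11.29
Denominator = 19.91 - 0 = 19.91
e = 11.29 / 19.91 = 0.5671

0.5671


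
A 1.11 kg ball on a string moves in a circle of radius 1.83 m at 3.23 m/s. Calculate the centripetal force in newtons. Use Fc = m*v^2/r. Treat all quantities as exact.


Fc = m * v^2 / r
v^2 = 3.23^2 = 10.4329
Fc = 1.11 * 10.4329 / 1.83
Fc = 11.5805 / 1.83 = 6.3282 N

6.3282 N


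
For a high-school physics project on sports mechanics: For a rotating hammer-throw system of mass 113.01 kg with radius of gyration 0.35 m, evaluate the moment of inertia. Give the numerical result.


I = m * k^2
I = 113.01 * 0.35^2
I = 113.01 * 0.1225 = 13.8437 kg*m^2

13.8437 kg*m^2


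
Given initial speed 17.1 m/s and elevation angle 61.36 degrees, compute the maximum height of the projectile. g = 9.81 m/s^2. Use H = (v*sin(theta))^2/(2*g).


H = (v*sin(theta))^2 / (2*g)
vy = v*sin(theta) = 17.1 * sin(61.36 deg) = 15.0078 m/s
H = vy^2 / (2*g) = 225.2338 / (2*9.81)
H = 225.2338 / 19.62 = 11.4798 m

11.4798 m


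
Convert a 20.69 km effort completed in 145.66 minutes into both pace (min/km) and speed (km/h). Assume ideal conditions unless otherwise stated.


Pace = time / distance = 145.66 min / 20.69 km = 7.0401 min/km
Speed = distance / time_in_hours = 20.69 / 2.4277 hr
Speed = 8.5226 km/h

7.0401 min/km, 8.5226 km/h


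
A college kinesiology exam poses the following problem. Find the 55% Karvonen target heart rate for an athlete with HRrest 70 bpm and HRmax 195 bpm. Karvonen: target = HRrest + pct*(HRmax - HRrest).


Target = HRrest + pct*(HRmax - HRrest)
Heart rate reserve = HRmax - HRrest = 195 - 70 = 125 bpm
Fraction = 55% = 0.55
Target = 70 + 0.55 * 125
Target = 70 + 68.75 = 138.75 bpm

138.75 bpm


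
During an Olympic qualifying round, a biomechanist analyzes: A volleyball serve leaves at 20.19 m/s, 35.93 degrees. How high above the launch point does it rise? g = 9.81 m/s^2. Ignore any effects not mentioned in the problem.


H = (v*sin(theta))^2 / (2*g)
vy = v*sin(theta) = 20.19 * sin(35.93 deg) = 11.8474 m/s
H = vy^2 / (2*g) = 140.3614 / (2*9.81)
H = 140.3614 / 19.62 = 7.154 m

7.154 m


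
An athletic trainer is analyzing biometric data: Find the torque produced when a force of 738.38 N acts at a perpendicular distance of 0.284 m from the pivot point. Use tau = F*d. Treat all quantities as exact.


tau = F * d
tau = 738.38 * 0.284
tau = 209.6999 N*m

209.6999 N*m
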